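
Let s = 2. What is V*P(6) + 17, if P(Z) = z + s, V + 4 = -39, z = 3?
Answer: -198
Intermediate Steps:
V = -43 (V = -4 - 39 = -43)
P(Z) = 5 (P(Z) = 3 + 2 = 5)
V*P(6) + 17 = -43*5 + 17 = -215 + 17 = -198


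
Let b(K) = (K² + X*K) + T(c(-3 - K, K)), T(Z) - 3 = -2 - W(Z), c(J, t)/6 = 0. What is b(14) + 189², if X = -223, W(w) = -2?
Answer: 32798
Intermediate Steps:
c(J, t) = 0 (c(J, t) = 6*0 = 0)
T(Z) = 3 (T(Z) = 3 + (-2 - 1*(-2)) = 3 + (-2 + 2) = 3 + 0 = 3)
b(K) = 3 + K² - 223*K (b(K) = (K² - 223*K) + 3 = 3 + K² - 223*K)
b(14) + 189² = (3 + 14² - 223*14) + 189² = (3 + 196 - 3122) + 35721 = -2923 + 35721 = 32798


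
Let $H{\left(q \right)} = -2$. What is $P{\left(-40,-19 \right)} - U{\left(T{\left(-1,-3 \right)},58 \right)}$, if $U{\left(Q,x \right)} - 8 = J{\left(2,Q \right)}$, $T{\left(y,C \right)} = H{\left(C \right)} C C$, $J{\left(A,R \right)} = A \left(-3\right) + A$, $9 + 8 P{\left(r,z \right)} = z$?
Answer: $- \frac{15}{2} \approx -7.5$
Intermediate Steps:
$P{\left(r,z \right)} = - \frac{9}{8} + \frac{z}{8}$
$J{\left(A,R \right)} = - 2 A$ ($J{\left(A,R \right)} = - 3 A + A = - 2 A$)
$T{\left(y,C \right)} = - 2 C^{2}$ ($T{\left(y,C \right)} = - 2 C C = - 2 C^{2}$)
$U{\left(Q,x \right)} = 4$ ($U{\left(Q,x \right)} = 8 - 4 = 4$)
$P{\left(-40,-19 \right)} - U{\left(T{\left(-1,-3 \right)},58 \right)} = \left(- \frac{9}{8} + \frac{1}{8} \left(-19\right)\right) - 4 = \left(- \frac{9}{8} - \frac{19}{8}\right) - 4 = - \frac{7}{2} - 4 = - \frac{15}{2}$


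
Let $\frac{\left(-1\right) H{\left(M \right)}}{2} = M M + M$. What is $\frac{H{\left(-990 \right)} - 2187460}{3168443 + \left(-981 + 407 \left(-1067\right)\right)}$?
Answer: $- \frac{4145680}{2733193} \approx -1.5168$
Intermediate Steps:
$H{\left(M \right)} = - 2 M - 2 M^{2}$ ($H{\left(M \right)} = - 2 \left(M M + M\right) = - 2 \left(M^{2} + M\right) = - 2 \left(M + M^{2}\right) = - 2 M - 2 M^{2}$)
$\frac{H{\left(-990 \right)} - 2187460}{3168443 + \left(-981 + 407 \left(-1067\right)\right)} = \frac{\left(-2\right) \left(-990\right) \left(1 - 990\right) - 2187460}{3168443 + \left(-981 + 407 \left(-1067\right)\right)} = \frac{\left(-2\right) \left(-990\right) \left(-989\right) - 2187460}{3168443 - 435250} = \frac{-1958220 - 2187460}{3168443 - 435250} = - \frac{4145680}{2733193}$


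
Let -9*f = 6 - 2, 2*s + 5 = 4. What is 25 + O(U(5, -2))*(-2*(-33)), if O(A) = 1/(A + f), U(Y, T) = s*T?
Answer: 719/5 ≈ 143.80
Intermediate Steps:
s = -½ (s = -5/2 + (½)*4 = -5/2 + 2 = -½ ≈ -0.50000)
U(Y, T) = -T/2
f = -4/9 (f = -(6 - 2)/9 = -⅑*4 = -4/9 ≈ -0.44444)
O(A) = 1/(-4/9 + A) (O(A) = 1/(A - 4/9) = 1/(-4/9 + A))
25 + O(U(5, -2))*(-2*(-33)) = 25 + (9/(-4 + 9*(-½*(-2))))*(-2*(-33)) = 25 + (9/(-4 + 9*1))*66 = 25 + (9/(-4 + 9))*66 = 25 + (9/5)*66 = 25 + 594/5 = 719/5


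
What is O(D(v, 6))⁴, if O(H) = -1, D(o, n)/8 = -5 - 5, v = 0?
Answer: 1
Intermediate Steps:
D(o, n) = -80 (D(o, n) = 8*(-5 - 5) = 8*(-10) = -80)
O(D(v, 6))⁴ = (-1)⁴ = 1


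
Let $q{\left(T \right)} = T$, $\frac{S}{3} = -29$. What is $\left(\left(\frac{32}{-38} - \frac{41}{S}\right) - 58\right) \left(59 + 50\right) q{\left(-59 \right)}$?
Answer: $\frac{620507897}{1653} \approx 3.7538 \cdot 10^{5}$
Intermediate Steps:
$S = -87$ ($S = 3 \left(-29\right) = -87$)
$\left(\left(\frac{32}{-38} - \frac{41}{S}\right) - 58\right) \left(59 + 50\right) q{\left(-59 \right)} = \left(\left(\frac{32}{-38} - \frac{41}{-87}\right) - 58\right) \left(59 + 50\right) \left(-59\right) = \left(\left(32 \left(- \frac{1}{38}\right) - - \frac{41}{87}\right) - 58\right) 109 \left(-59\right) = \left(\left(- \frac{16}{19} + \frac{41}{87}\right) - 58\right) 109 \left(-59\right) = \left(- \frac{613}{1653} - 58\right) 109 \left(-59\right) = \left(- \frac{96487}{1653}\right) 109 \left(-59\right) = \left(- \frac{10517083}{1653}\right) \left(-59\right) = \frac{620507897}{1653}$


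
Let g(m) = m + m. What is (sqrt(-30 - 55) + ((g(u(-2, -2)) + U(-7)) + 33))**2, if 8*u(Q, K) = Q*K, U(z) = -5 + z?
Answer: (22 + I*sqrt(85))**2 ≈ 399.0 + 405.66*I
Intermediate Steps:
u(Q, K) = K*Q/8 (u(Q, K) = (Q*K)/8 = (K*Q)/8 = K*Q/8)
g(m) = 2*m
(sqrt(-30 - 55) + ((g(u(-2, -2)) + U(-7)) + 33))**2 = (sqrt(-30 - 55) + ((2*((1/8)*(-2)*(-2)) + (-5 - 7)) + 33))**2 = (sqrt(-85) + ((2*(1/2) - 12) + 33))**2 = (I*sqrt(85) + ((1 - 12) + 33))**2 = (I*sqrt(85) + (-11 + 33))**2 = (I*sqrt(85) + 22)**2 = (22 + I*sqrt(85))**2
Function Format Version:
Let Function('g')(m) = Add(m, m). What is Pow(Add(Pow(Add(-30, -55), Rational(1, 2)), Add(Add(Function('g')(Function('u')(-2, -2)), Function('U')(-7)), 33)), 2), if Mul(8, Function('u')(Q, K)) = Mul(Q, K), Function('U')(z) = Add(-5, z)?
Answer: Pow(Add(22, Mul(I, Pow(85, Rational(1, 2)))), 2) ≈ Add(399.00, Mul(405.66, I))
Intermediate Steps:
Function('u')(Q, K) = Mul(Rational(1, 8), K, Q) (Function('u')(Q, K) = Mul(Rational(1, 8), Mul(Q, K)) = Mul(Rational(1, 8), Mul(K, Q)) = Mul(Rational(1, 8), K, Q))
Function('g')(m) = Mul(2, m)
Pow(Add(Pow(Add(-30, -55), Rational(1, 2)), Add(Add(Function('g')(Function('u')(-2, -2)), Function('U')(-7)), 33)), 2) = Pow(Add(Pow(Add(-30, -55), Rational(1, 2)), Add(Add(Mul(2, Mul(Rational(1, 8), -2, -2)), Add(-5, -7)), 33)), 2) = Pow(Add(Pow(-85, Rational(1, 2)), Add(Add(Mul(2, Rational(1, 2)), -12), 33)), 2) = Pow(Add(Mul(I, Pow(85, Rational(1, 2))), Add(Add(1, -12), 33)), 2) = Pow(Add(Mul(I, Pow(85, Rational(1, 2))), Add(-11, 33)), 2) = Pow(Add(Mul(I, Pow(85, Rational(1, 2))), 22), 2) = Pow(Add(22, Mul(I, Pow(85, Rational(1, 2)))), 2)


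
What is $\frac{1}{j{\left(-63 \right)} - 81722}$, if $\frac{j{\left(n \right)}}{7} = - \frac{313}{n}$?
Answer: $- \frac{9}{735185} \approx -1.2242 \cdot 10^{-5}$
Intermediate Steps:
$j{\left(n \right)} = - \frac{2191}{n}$ ($j{\left(n \right)} = 7 \left(- \frac{313}{n}\right) = - \frac{2191}{n}$)
$\frac{1}{j{\left(-63 \right)} - 81722} = \frac{1}{- \frac{2191}{-63} - 81722} = \frac{1}{\left(-2191\right) \left(- \frac{1}{63}\right) - 81722} = \frac{1}{\frac{313}{9} - 81722} = \frac{1}{- \frac{735185}{9}} = - \frac{9}{735185}$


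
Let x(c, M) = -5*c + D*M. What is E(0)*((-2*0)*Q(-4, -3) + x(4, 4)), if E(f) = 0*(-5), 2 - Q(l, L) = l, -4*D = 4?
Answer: 0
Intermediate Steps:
D = -1 (D = -¼*4 = -1)
Q(l, L) = 2 - l
E(f) = 0
x(c, M) = -M - 5*c (x(c, M) = -5*c - M = -M - 5*c)
E(0)*((-2*0)*Q(-4, -3) + x(4, 4)) = 0*((-2*0)*(2 - 1*(-4)) + (-1*4 - 5*4)) = 0*(0*(2 + 4) + (-4 - 20)) = 0*(0*6 - 24) = 0*(0 - 24) = 0*(-24) = 0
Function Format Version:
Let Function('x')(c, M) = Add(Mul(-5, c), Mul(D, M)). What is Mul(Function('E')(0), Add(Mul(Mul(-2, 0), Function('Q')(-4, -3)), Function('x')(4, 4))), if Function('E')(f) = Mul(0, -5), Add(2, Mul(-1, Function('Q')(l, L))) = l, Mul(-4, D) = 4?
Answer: 0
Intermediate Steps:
D = -1 (D = Mul(Rational(-1, 4), 4) = -1)
Function('Q')(l, L) = Add(2, Mul(-1, l))
Function('E')(f) = 0
Function('x')(c, M) = Add(Mul(-1, M), Mul(-5, c)) (Function('x')(c, M) = Add(Mul(-5, c), Mul(-1, M)) = Add(Mul(-1, M), Mul(-5, c)))
Mul(Function('E')(0), Add(Mul(Mul(-2, 0), Function('Q')(-4, -3)), Function('x')(4, 4))) = Mul(0, Add(Mul(Mul(-2, 0), Add(2, Mul(-1, -4))), Add(Mul(-1, 4), Mul(-5, 4)))) = Mul(0, Add(Mul(0, Add(2, 4)), Add(-4, -20))) = Mul(0, Add(Mul(0, 6), -24)) = Mul(0, Add(0, -24)) = Mul(0, -24) = 0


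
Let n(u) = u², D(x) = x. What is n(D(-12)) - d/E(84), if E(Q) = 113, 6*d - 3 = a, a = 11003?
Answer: 43313/339 ≈ 127.77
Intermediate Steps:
d = 5503/3 (d = ½ + (⅙)*11003 = ½ + 11003/6 = 5503/3 ≈ 1834.3)
n(D(-12)) - d/E(84) = (-12)² - 5503/(3*113) = 144 - 5503/(3*113) = 144 - 1*5503/339 = 144 - 5503/339 = 43313/339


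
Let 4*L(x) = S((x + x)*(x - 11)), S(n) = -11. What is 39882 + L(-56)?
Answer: 159517/4 ≈ 39879.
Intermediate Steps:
L(x) = -11/4 (L(x) = (¼)*(-11) = -11/4)
39882 + L(-56) = 39882 - 11/4 = 159517/4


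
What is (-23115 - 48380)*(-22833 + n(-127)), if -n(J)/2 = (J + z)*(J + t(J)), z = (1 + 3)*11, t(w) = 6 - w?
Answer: 1561236315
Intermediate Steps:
z = 44 (z = 4*11 = 44)
n(J) = -528 - 12*J (n(J) = -2*(J + 44)*(J + (6 - J)) = -2*(44 + J)*6 = -2*(264 + 6*J) = -528 - 12*J)
(-23115 - 48380)*(-22833 + n(-127)) = (-23115 - 48380)*(-22833 + (-528 - 12*(-127))) = -71495*(-22833 + (-528 + 1524)) = -71495*(-22833 + 996) = -71495*(-21837) = 1561236315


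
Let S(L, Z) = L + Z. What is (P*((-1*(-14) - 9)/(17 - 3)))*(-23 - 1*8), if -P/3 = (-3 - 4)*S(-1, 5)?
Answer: -930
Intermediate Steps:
P = 84 (P = -3*(-3 - 4)*(-1 + 5) = -(-21)*4 = -3*(-28) = 84)
(P*((-1*(-14) - 9)/(17 - 3)))*(-23 - 1*8) = (84*((-1*(-14) - 9)/(17 - 3)))*(-23 - 1*8) = (84*((14 - 9)/14))*(-23 - 8) = (84*(5*(1/14)))*(-31) = (84*(5/14))*(-31) = 30*(-31) = -930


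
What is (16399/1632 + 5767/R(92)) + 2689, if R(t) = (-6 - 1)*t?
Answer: 706827431/262752 ≈ 2690.1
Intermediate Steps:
R(t) = -7*t
(16399/1632 + 5767/R(92)) + 2689 = (16399/1632 + 5767/((-7*92))) + 2689 = (16399*(1/1632) + 5767/(-644)) + 2689 = (16399/1632 + 5767*(-1/644)) + 2689 = (16399/1632 - 5767/644) + 2689 = 287303/262752 + 2689 = 706827431/262752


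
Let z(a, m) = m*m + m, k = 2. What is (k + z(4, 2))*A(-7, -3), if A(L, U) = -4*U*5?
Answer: 480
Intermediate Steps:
A(L, U) = -20*U
z(a, m) = m + m**2 (z(a, m) = m**2 + m = m + m**2)
(k + z(4, 2))*A(-7, -3) = (2 + 2*(1 + 2))*(-20*(-3)) = (2 + 2*3)*60 = (2 + 6)*60 = 8*60 = 480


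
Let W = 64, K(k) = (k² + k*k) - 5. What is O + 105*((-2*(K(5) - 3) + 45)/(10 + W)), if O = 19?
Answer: -2689/74 ≈ -36.338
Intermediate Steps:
K(k) = -5 + 2*k² (K(k) = (k² + k²) - 5 = 2*k² - 5 = -5 + 2*k²)
O + 105*((-2*(K(5) - 3) + 45)/(10 + W)) = 19 + 105*((-2*((-5 + 2*5²) - 3) + 45)/(10 + 64)) = 19 + 105*((-2*((-5 + 2*25) - 3) + 45)/74) = 19 + 105*((-2*((-5 + 50) - 3) + 45)*(1/74)) = 19 + 105*((-2*(45 - 3) + 45)*(1/74)) = 19 + 105*((-2*42 + 45)*(1/74)) = 19 + 105*((-84 + 45)*(1/74)) = 19 + 105*(-39*1/74) = 19 + 105*(-39/74) = 19 - 4095/74 = -2689/74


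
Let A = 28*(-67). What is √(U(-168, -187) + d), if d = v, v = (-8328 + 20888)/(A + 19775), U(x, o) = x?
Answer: 2*I*√13399513582/17899 ≈ 12.934*I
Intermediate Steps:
A = -1876
v = 12560/17899 (v = (-8328 + 20888)/(-1876 + 19775) = 12560/17899 ≈ 0.70172)
d = 12560/17899 ≈ 0.70172
√(U(-168, -187) + d) = √(-168 + 12560/17899) = √(-2994472/17899) = 2*I*√13399513582/17899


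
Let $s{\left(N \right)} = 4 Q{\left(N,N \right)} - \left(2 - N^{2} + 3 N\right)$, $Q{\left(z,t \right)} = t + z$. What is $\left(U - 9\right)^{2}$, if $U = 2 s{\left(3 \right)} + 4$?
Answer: $1521$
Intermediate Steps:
$s{\left(N \right)} = -2 + N^{2} + 5 N$ ($s{\left(N \right)} = 4 \left(N + N\right) - \left(2 - N^{2} + 3 N\right) = 4 \cdot 2 N - \left(2 - N^{2} + 3 N\right) = 8 N - \left(2 - N^{2} + 3 N\right) = -2 + N^{2} + 5 N$)
$U = 48$ ($U = 2 \left(-2 + 3^{2} + 5 \cdot 3\right) + 4 = 2 \left(-2 + 9 + 15\right) + 4 = 2 \cdot 22 + 4 = 44 + 4 = 48$)
$\left(U - 9\right)^{2} = \left(48 - 9\right)^{2} = 39^{2} = 1521$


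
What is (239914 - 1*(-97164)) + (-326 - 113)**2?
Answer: 529799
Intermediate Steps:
(239914 - 1*(-97164)) + (-326 - 113)**2 = (239914 + 97164) + (-439)**2 = 337078 + 192721 = 529799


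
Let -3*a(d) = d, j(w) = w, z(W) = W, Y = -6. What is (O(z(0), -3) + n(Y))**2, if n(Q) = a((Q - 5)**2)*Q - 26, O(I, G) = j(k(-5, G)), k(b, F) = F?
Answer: 45369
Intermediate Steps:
O(I, G) = G
a(d) = -d/3
n(Q) = -26 - Q*(-5 + Q)**2/3 (n(Q) = (-(Q - 5)**2/3)*Q - 26 = (-(-5 + Q)**2/3)*Q - 26 = -Q*(-5 + Q)**2/3 - 26 = -26 - Q*(-5 + Q)**2/3)
(O(z(0), -3) + n(Y))**2 = (-3 + (-26 - 1/3*(-6)*(-5 - 6)**2))**2 = (-3 + (-26 - 1/3*(-6)*(-11)**2))**2 = (-3 + (-26 - 1/3*(-6)*121))**2 = (-3 + (-26 + 242))**2 = (-3 + 216)**2 = 213**2 = 45369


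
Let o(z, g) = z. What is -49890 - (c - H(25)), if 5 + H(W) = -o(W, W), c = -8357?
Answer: -41563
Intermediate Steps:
H(W) = -5 - W
-49890 - (c - H(25)) = -49890 - (-8357 - (-5 - 1*25)) = -49890 - (-8357 - (-5 - 25)) = -49890 - (-8357 - 1*(-30)) = -49890 - (-8357 + 30) = -49890 - 1*(-8327) = -49890 + 8327 = -41563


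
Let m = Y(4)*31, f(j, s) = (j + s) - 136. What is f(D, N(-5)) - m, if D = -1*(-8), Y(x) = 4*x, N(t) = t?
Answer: -629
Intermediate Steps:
D = 8
f(j, s) = -136 + j + s
m = 496 (m = (4*4)*31 = 16*31 = 496)
f(D, N(-5)) - m = (-136 + 8 - 5) - 1*496 = -133 - 496 = -629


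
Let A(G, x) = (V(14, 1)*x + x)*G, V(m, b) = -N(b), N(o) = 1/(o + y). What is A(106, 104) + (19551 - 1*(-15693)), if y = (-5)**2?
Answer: 45844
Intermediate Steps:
y = 25
N(o) = 1/(25 + o) (N(o) = 1/(o + 25) = 1/(25 + o))
V(m, b) = -1/(25 + b)
A(G, x) = 25*G*x/26 (A(G, x) = ((-1/(25 + 1))*x + x)*G = ((-1/26)*x + x)*G = ((-1*1/26)*x + x)*G = (-x/26 + x)*G = (25*x/26)*G = 25*G*x/26)
A(106, 104) + (19551 - 1*(-15693)) = (25/26)*106*104 + (19551 - 1*(-15693)) = 10600 + (19551 + 15693) = 10600 + 35244 = 45844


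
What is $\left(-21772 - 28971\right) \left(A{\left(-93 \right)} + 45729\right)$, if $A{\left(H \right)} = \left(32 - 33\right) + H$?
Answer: $-2315656805$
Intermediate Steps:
$A{\left(H \right)} = -1 + H$
$\left(-21772 - 28971\right) \left(A{\left(-93 \right)} + 45729\right) = \left(-21772 - 28971\right) \left(\left(-1 - 93\right) + 45729\right) = - 50743 \left(-94 + 45729\right) = \left(-50743\right) 45635 = -2315656805$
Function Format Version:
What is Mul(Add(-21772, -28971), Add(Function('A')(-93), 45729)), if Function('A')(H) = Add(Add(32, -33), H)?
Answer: -2315656805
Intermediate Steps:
Function('A')(H) = Add(-1, H)
Mul(Add(-21772, -28971), Add(Function('A')(-93), 45729)) = Mul(Add(-21772, -28971), Add(Add(-1, -93), 45729)) = Mul(-50743, Add(-94, 45729)) = Mul(-50743, 45635) = -2315656805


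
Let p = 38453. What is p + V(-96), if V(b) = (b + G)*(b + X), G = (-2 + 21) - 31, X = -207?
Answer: 71177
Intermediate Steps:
G = -12 (G = 19 - 31 = -12)
V(b) = (-207 + b)*(-12 + b) (V(b) = (b - 12)*(b - 207) = (-12 + b)*(-207 + b) = (-207 + b)*(-12 + b))
p + V(-96) = 38453 + (2484 + (-96)² - 219*(-96)) = 38453 + (2484 + 9216 + 21024) = 38453 + 32724 = 71177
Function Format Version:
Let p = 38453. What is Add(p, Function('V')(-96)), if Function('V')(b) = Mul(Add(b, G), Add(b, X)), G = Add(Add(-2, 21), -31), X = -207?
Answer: 71177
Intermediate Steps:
G = -12 (G = Add(19, -31) = -12)
Function('V')(b) = Mul(Add(-207, b), Add(-12, b)) (Function('V')(b) = Mul(Add(b, -12), Add(b, -207)) = Mul(Add(-12, b), Add(-207, b)) = Mul(Add(-207, b), Add(-12, b)))
Add(p, Function('V')(-96)) = Add(38453, Add(2484, Pow(-96, 2), Mul(-219, -96))) = Add(38453, Add(2484, 9216, 21024)) = Add(38453, 32724) = 71177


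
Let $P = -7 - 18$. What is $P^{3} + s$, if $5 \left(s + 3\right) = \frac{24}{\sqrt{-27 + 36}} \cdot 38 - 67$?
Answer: $- \frac{77903}{5} \approx -15581.0$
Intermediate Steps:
$P = -25$ ($P = -7 - 18 = -25$)
$s = \frac{222}{5}$ ($s = -3 + \frac{\frac{24}{\sqrt{-27 + 36}} \cdot 38 - 67}{5} = -3 + \frac{\frac{24}{\sqrt{9}} \cdot 38 - 67}{5} = -3 + \frac{\frac{24}{3} \cdot 38 - 67}{5} = -3 + \frac{24 \cdot \frac{1}{3} \cdot 38 - 67}{5} = -3 + \frac{8 \cdot 38 - 67}{5} = -3 + \frac{304 - 67}{5} = -3 + \frac{1}{5} \cdot 237 = -3 + \frac{237}{5} = \frac{222}{5} \approx 44.4$)
$P^{3} + s = \left(-25\right)^{3} + \frac{222}{5} = -15625 + \frac{222}{5} = - \frac{77903}{5}$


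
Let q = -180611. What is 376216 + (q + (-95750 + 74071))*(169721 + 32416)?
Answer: -40889917514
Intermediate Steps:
376216 + (q + (-95750 + 74071))*(169721 + 32416) = 376216 + (-180611 + (-95750 + 74071))*(169721 + 32416) = 376216 + (-180611 - 21679)*202137 = 376216 - 202290*202137 = 376216 - 40890293730 = -40889917514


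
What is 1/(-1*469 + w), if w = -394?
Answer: -1/863 ≈ -0.0011587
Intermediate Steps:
1/(-1*469 + w) = 1/(-1*469 - 394) = 1/(-469 - 394) = 1/(-863) = -1/863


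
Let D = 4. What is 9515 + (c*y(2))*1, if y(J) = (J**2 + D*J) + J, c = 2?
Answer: 9543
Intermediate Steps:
y(J) = J**2 + 5*J (y(J) = (J**2 + 4*J) + J = J**2 + 5*J)
9515 + (c*y(2))*1 = 9515 + (2*(2*(5 + 2)))*1 = 9515 + (2*(2*7))*1 = 9515 + (2*14)*1 = 9515 + 28*1 = 9515 + 28 = 9543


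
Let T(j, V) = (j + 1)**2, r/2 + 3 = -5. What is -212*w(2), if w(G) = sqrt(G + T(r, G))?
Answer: -212*sqrt(227) ≈ -3194.1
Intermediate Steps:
r = -16 (r = -6 + 2*(-5) = -6 - 10 = -16)
T(j, V) = (1 + j)**2
w(G) = sqrt(225 + G) (w(G) = sqrt(G + (1 - 16)**2) = sqrt(G + (-15)**2) = sqrt(G + 225) = sqrt(225 + G))
-212*w(2) = -212*sqrt(225 + 2) = -212*sqrt(227)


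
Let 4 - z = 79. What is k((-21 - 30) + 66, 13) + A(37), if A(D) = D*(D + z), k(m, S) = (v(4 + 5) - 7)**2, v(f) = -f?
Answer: -1150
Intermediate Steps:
z = -75 (z = 4 - 1*79 = 4 - 79 = -75)
k(m, S) = 256 (k(m, S) = (-(4 + 5) - 7)**2 = (-1*9 - 7)**2 = (-9 - 7)**2 = (-16)**2 = 256)
A(D) = D*(-75 + D) (A(D) = D*(D - 75) = D*(-75 + D))
k((-21 - 30) + 66, 13) + A(37) = 256 + 37*(-75 + 37) = 256 + 37*(-38) = 256 - 1406 = -1150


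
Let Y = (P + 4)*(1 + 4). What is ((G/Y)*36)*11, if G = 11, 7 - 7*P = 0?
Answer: 4356/25 ≈ 174.24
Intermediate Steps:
P = 1 (P = 1 - ⅐*0 = 1 + 0 = 1)
Y = 25 (Y = (1 + 4)*(1 + 4) = 5*5 = 25)
((G/Y)*36)*11 = ((11/25)*36)*11 = (396/25)*11 = 4356/25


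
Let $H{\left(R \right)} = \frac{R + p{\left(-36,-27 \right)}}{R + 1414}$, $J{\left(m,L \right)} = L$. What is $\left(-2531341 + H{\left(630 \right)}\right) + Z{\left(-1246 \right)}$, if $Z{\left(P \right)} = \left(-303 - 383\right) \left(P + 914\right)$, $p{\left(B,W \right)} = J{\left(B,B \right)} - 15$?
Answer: $- \frac{4708535337}{2044} \approx -2.3036 \cdot 10^{6}$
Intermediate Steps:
$p{\left(B,W \right)} = -15 + B$ ($p{\left(B,W \right)} = B - 15 = -15 + B$)
$H{\left(R \right)} = \frac{-51 + R}{1414 + R}$ ($H{\left(R \right)} = \frac{R - 51}{R + 1414} = \frac{R - 51}{1414 + R} = \frac{-51 + R}{1414 + R}$)
$Z{\left(P \right)} = -627004 - 686 P$ ($Z{\left(P \right)} = - 686 \left(914 + P\right) = -627004 - 686 P$)
$\left(-2531341 + H{\left(630 \right)}\right) + Z{\left(-1246 \right)} = \left(-2531341 + \frac{-51 + 630}{1414 + 630}\right) - -227752 = \left(-2531341 + \frac{1}{2044} \cdot 579\right) + \left(-627004 + 854756\right) = \left(-2531341 + \frac{1}{2044} \cdot 579\right) + 227752 = \left(-2531341 + \frac{579}{2044}\right) + 227752 = - \frac{5174060425}{2044} + 227752 = - \frac{4708535337}{2044}$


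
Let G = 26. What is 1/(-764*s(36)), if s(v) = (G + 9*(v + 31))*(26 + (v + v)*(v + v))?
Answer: -1/2503696760 ≈ -3.9941e-10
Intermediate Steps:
s(v) = (26 + 4*v²)*(305 + 9*v) (s(v) = (26 + 9*(v + 31))*(26 + (v + v)*(v + v)) = (26 + 9*(31 + v))*(26 + (2*v)*(2*v)) = (26 + (279 + 9*v))*(26 + 4*v²) = (305 + 9*v)*(26 + 4*v²) = (26 + 4*v²)*(305 + 9*v))
1/(-764*s(36)) = 1/(-764*(7930 + 36*36³ + 234*36 + 1220*36²)) = 1/(-764*(7930 + 36*46656 + 8424 + 1220*1296)) = 1/(-764*(7930 + 1679616 + 8424 + 1581120)) = 1/(-764*3277090) = 1/(-2503696760) = -1/2503696760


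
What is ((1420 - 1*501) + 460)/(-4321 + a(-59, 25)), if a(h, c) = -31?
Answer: -1379/4352 ≈ -0.31687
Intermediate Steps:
((1420 - 1*501) + 460)/(-4321 + a(-59, 25)) = ((1420 - 1*501) + 460)/(-4321 - 31) = ((1420 - 501) + 460)/(-4352) = (919 + 460)*(-1/4352) = 1379*(-1/4352) = -1379/4352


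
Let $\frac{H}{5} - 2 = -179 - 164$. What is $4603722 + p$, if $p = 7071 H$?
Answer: $-7452333$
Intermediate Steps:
$H = -1705$ ($H = 10 + 5 \left(-179 - 164\right) = 10 + 5 \left(-343\right) = 10 - 1715 = -1705$)
$p = -12056055$ ($p = 7071 \left(-1705\right) = -12056055$)
$4603722 + p = 4603722 - 12056055 = -7452333$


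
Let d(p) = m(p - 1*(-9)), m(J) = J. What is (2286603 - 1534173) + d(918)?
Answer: 753357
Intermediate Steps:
d(p) = 9 + p (d(p) = p - 1*(-9) = p + 9 = 9 + p)
(2286603 - 1534173) + d(918) = (2286603 - 1534173) + (9 + 918) = 752430 + 927 = 753357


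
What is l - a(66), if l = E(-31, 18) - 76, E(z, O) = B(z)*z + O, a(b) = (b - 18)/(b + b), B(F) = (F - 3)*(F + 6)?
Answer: -290492/11 ≈ -26408.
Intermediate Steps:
B(F) = (-3 + F)*(6 + F)
a(b) = (-18 + b)/(2*b) (a(b) = (-18 + b)/((2*b)) = (-18 + b)*(1/(2*b)) = (-18 + b)/(2*b))
E(z, O) = O + z*(-18 + z² + 3*z) (E(z, O) = (-18 + z² + 3*z)*z + O = z*(-18 + z² + 3*z) + O = O + z*(-18 + z² + 3*z))
l = -26408 (l = (18 - 31*(-18 + (-31)² + 3*(-31))) - 76 = (18 - 31*(-18 + 961 - 93)) - 76 = (18 - 31*850) - 76 = (18 - 26350) - 76 = -26332 - 76 = -26408)
l - a(66) = -26408 - (-18 + 66)/(2*66) = -26408 - 48/(2*66) = -26408 - 1*4/11 = -26408 - 4/11 = -290492/11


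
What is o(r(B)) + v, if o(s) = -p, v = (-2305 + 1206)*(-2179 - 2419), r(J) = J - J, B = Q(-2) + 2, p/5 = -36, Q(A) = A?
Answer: 5053382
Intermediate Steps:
p = -180 (p = 5*(-36) = -180)
B = 0 (B = -2 + 2 = 0)
r(J) = 0
v = 5053202 (v = -1099*(-4598) = 5053202)
o(s) = 180 (o(s) = -1*(-180) = 180)
o(r(B)) + v = 180 + 5053202 = 5053382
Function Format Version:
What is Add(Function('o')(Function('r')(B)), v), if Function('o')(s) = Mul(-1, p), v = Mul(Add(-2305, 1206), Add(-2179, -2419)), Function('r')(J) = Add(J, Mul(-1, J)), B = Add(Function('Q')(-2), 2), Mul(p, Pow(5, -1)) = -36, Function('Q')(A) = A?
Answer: 5053382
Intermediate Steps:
p = -180 (p = Mul(5, -36) = -180)
B = 0 (B = Add(-2, 2) = 0)
Function('r')(J) = 0
v = 5053202 (v = Mul(-1099, -4598) = 5053202)
Function('o')(s) = 180 (Function('o')(s) = Mul(-1, -180) = 180)
Add(Function('o')(Function('r')(B)), v) = Add(180, 5053202) = 5053382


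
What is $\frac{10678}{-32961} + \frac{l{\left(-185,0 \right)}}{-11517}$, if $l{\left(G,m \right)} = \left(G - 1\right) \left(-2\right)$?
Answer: $- \frac{45080006}{126537279} \approx -0.35626$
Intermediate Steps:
$l{\left(G,m \right)} = 2 - 2 G$ ($l{\left(G,m \right)} = \left(-1 + G\right) \left(-2\right) = 2 - 2 G$)
$\frac{10678}{-32961} + \frac{l{\left(-185,0 \right)}}{-11517} = \frac{10678}{-32961} + \frac{2 - -370}{-11517} = 10678 \left(- \frac{1}{32961}\right) + \left(2 + 370\right) \left(- \frac{1}{11517}\right) = - \frac{10678}{32961} + 372 \left(- \frac{1}{11517}\right) = - \frac{10678}{32961} - \frac{124}{3839} = - \frac{45080006}{126537279}$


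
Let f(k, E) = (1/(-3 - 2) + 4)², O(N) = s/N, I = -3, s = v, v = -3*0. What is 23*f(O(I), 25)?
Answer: 8303/25 ≈ 332.12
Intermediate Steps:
v = 0
s = 0
O(N) = 0 (O(N) = 0/N = 0)
f(k, E) = 361/25 (f(k, E) = (1/(-5) + 4)² = (-⅕ + 4)² = (19/5)² = 361/25)
23*f(O(I), 25) = 23*(361/25) = 8303/25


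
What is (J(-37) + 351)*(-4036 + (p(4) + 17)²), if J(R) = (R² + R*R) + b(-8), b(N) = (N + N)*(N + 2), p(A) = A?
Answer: -11450075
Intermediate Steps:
b(N) = 2*N*(2 + N) (b(N) = (2*N)*(2 + N) = 2*N*(2 + N))
J(R) = 96 + 2*R² (J(R) = (R² + R*R) + 2*(-8)*(2 - 8) = (R² + R²) + 2*(-8)*(-6) = 2*R² + 96 = 96 + 2*R²)
(J(-37) + 351)*(-4036 + (p(4) + 17)²) = ((96 + 2*(-37)²) + 351)*(-4036 + (4 + 17)²) = ((96 + 2*1369) + 351)*(-4036 + 21²) = ((96 + 2738) + 351)*(-4036 + 441) = (2834 + 351)*(-3595) = 3185*(-3595) = -11450075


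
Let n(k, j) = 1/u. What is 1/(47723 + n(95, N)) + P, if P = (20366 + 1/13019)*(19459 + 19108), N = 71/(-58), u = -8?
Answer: 3904053964694325907/4970432877 ≈ 7.8546e+8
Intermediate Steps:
N = -71/58 (N = 71*(-1/58) = -71/58 ≈ -1.2241)
n(k, j) = -⅛ (n(k, j) = 1/(-8) = -⅛)
P = 10225845479485/13019 (P = (20366 + 1/13019)*38567 = (265144955/13019)*38567 = 10225845479485/13019 ≈ 7.8546e+8)
1/(47723 + n(95, N)) + P = 1/(47723 - ⅛) + 10225845479485/13019 = 1/(381783/8) + 10225845479485/13019 = 8/381783 + 10225845479485/13019 = 3904053964694325907/4970432877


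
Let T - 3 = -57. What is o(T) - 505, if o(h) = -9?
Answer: -514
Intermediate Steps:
T = -54 (T = 3 - 57 = -54)
o(T) - 505 = -9 - 505 = -514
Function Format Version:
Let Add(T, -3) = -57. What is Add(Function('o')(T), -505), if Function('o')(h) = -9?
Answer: -514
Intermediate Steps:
T = -54 (T = Add(3, -57) = -54)
Add(Function('o')(T), -505) = Add(-9, -505) = -514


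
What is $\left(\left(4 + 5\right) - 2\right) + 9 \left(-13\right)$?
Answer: $-110$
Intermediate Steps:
$\left(\left(4 + 5\right) - 2\right) + 9 \left(-13\right) = \left(9 - 2\right) - 117 = 7 - 117 = -110$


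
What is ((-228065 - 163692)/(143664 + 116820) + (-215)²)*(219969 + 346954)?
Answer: 975146527290427/37212 ≈ 2.6205e+10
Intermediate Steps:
((-228065 - 163692)/(143664 + 116820) + (-215)²)*(219969 + 346954) = (-391757/260484 + 46225)*566923 = (12040481143/260484)*566923 = 975146527290427/37212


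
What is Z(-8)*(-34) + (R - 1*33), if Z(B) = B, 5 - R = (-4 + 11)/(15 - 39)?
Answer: 5863/24 ≈ 244.29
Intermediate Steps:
R = 127/24 (R = 5 - (-4 + 11)/(15 - 39) = 5 - 7/(-24) = 5 - 7*(-1)/24 = 5 - 1*(-7/24) = 5 + 7/24 = 127/24 ≈ 5.2917)
Z(-8)*(-34) + (R - 1*33) = -8*(-34) + (127/24 - 1*33) = 272 + (127/24 - 33) = 272 - 665/24 = 5863/24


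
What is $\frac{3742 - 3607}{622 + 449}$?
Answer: $\frac{15}{119} \approx 0.12605$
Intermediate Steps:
$\frac{3742 - 3607}{622 + 449} = \frac{135}{1071} = 135 \cdot \frac{1}{1071} = \frac{15}{119}$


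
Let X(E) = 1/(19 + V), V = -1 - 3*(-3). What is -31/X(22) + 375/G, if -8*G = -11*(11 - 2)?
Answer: -26621/33 ≈ -806.70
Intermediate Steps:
G = 99/8 (G = -(-11)*(11 - 2)/8 = -(-11)*9/8 = -1/8*(-99) = 99/8 ≈ 12.375)
V = 8 (V = -1 + 9 = 8)
X(E) = 1/27 (X(E) = 1/(19 + 8) = 1/27)
-31/X(22) + 375/G = -31/1/27 + 375/(99/8) = -31*27 + 375*(8/99) = -837 + 1000/33 = -26621/33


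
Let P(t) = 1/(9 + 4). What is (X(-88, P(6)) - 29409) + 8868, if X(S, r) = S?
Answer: -20629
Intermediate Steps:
P(t) = 1/13
(X(-88, P(6)) - 29409) + 8868 = (-88 - 29409) + 8868 = -29497 + 8868 = -20629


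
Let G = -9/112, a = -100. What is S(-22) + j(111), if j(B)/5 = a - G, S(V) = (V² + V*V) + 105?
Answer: 64221/112 ≈ 573.40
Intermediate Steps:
S(V) = 105 + 2*V² (S(V) = (V² + V²) + 105 = 2*V² + 105 = 105 + 2*V²)
G = -9/112 (G = -9*1/112 = -9/112 ≈ -0.080357)
j(B) = -55955/112 (j(B) = 5*(-100 - 1*(-9/112)) = 5*(-100 + 9/112) = 5*(-11191/112) = -55955/112)
S(-22) + j(111) = (105 + 2*(-22)²) - 55955/112 = (105 + 2*484) - 55955/112 = (105 + 968) - 55955/112 = 1073 - 55955/112 = 64221/112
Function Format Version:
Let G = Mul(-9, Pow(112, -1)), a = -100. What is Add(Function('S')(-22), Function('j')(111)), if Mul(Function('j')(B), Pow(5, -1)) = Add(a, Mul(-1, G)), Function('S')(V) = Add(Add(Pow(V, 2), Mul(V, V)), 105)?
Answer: Rational(64221, 112) ≈ 573.40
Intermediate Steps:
Function('S')(V) = Add(105, Mul(2, Pow(V, 2))) (Function('S')(V) = Add(Add(Pow(V, 2), Pow(V, 2)), 105) = Add(Mul(2, Pow(V, 2)), 105) = Add(105, Mul(2, Pow(V, 2))))
G = Rational(-9, 112) (G = Mul(-9, Rational(1, 112)) = Rational(-9, 112) ≈ -0.080357)
Function('j')(B) = Rational(-55955, 112) (Function('j')(B) = Mul(5, Add(-100, Mul(-1, Rational(-9, 112)))) = Mul(5, Add(-100, Rational(9, 112))) = Mul(5, Rational(-11191, 112)) = Rational(-55955, 112))
Add(Function('S')(-22), Function('j')(111)) = Add(Add(105, Mul(2, Pow(-22, 2))), Rational(-55955, 112)) = Add(Add(105, Mul(2, 484)), Rational(-55955, 112)) = Add(Add(105, 968), Rational(-55955, 112)) = Add(1073, Rational(-55955, 112)) = Rational(64221, 112)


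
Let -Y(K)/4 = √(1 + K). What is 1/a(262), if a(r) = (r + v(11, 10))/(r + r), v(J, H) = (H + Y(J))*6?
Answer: 42182/24193 + 6288*√3/24193 ≈ 2.1937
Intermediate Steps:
Y(K) = -4*√(1 + K)
v(J, H) = -24*√(1 + J) + 6*H (v(J, H) = (H - 4*√(1 + J))*6 = -24*√(1 + J) + 6*H)
a(r) = (60 + r - 48*√3)/(2*r) (a(r) = (r + (-24*√(1 + 11) + 6*10))/(r + r) = (r + (-48*√3 + 60))/((2*r)) = (r + (-48*√3 + 60))*(1/(2*r)) = (r + (60 - 48*√3))*(1/(2*r)) = (60 + r - 48*√3)*(1/(2*r)) = (60 + r - 48*√3)/(2*r))
1/a(262) = 1/((½)*(60 + 262 - 48*√3)/262) = 1/((½)*(1/262)*(322 - 48*√3)) = 1/(161/262 - 12*√3/131)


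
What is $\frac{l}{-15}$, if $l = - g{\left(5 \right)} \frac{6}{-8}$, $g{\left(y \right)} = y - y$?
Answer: $0$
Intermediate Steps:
$g{\left(y \right)} = 0$
$l = 0$ ($l = \left(-1\right) 0 \frac{6}{-8} = 0 \cdot 6 \left(- \frac{1}{8}\right) = 0 \left(- \frac{3}{4}\right) = 0$)
$\frac{l}{-15} = \frac{1}{-15} \cdot 0 = \left(- \frac{1}{15}\right) 0 = 0$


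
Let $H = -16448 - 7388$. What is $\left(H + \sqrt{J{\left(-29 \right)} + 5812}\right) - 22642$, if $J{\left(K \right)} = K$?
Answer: $-46478 + \sqrt{5783} \approx -46402.0$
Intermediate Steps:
$H = -23836$ ($H = -16448 - 7388 = -23836$)
$\left(H + \sqrt{J{\left(-29 \right)} + 5812}\right) - 22642 = \left(-23836 + \sqrt{-29 + 5812}\right) - 22642 = \left(-23836 + \sqrt{5783}\right) - 22642 = -46478 + \sqrt{5783}$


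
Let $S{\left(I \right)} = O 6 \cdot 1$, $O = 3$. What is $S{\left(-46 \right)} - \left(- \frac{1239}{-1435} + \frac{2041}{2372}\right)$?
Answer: $\frac{7914431}{486260} \approx 16.276$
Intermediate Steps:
$S{\left(I \right)} = 18$ ($S{\left(I \right)} = 3 \cdot 6 \cdot 1 = 18 \cdot 1 = 18$)
$S{\left(-46 \right)} - \left(- \frac{1239}{-1435} + \frac{2041}{2372}\right) = 18 - \left(- \frac{1239}{-1435} + \frac{2041}{2372}\right) = 18 - \left(\left(-1239\right) \left(- \frac{1}{1435}\right) + 2041 \cdot \frac{1}{2372}\right) = 18 - \left(\frac{177}{205} + \frac{2041}{2372}\right) = 18 - \frac{838249}{486260} = \frac{7914431}{486260}$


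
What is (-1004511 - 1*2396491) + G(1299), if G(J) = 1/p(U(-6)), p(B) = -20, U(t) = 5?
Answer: -68020041/20 ≈ -3.4010e+6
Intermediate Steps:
G(J) = -1/20 (G(J) = 1/(-20) = -1/20)
(-1004511 - 1*2396491) + G(1299) = (-1004511 - 1*2396491) - 1/20 = (-1004511 - 2396491) - 1/20 = -3401002 - 1/20 = -68020041/20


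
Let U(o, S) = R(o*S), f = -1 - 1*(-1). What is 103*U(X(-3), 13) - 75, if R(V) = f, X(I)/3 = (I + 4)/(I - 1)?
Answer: -75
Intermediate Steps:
f = 0 (f = -1 + 1 = 0)
X(I) = 3*(4 + I)/(-1 + I) (X(I) = 3*((I + 4)/(I - 1)) = 3*((4 + I)/(-1 + I)) = 3*(4 + I)/(-1 + I))
R(V) = 0
U(o, S) = 0
103*U(X(-3), 13) - 75 = 103*0 - 75 = 0 - 75 = -75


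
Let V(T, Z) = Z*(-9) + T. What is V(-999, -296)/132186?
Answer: 555/44062 ≈ 0.012596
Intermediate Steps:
V(T, Z) = T - 9*Z (V(T, Z) = -9*Z + T = T - 9*Z)
V(-999, -296)/132186 = (-999 - 9*(-296))/132186 = (-999 + 2664)*(1/132186) = 1665*(1/132186) = 555/44062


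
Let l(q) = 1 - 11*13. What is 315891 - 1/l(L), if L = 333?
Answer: 44856523/142 ≈ 3.1589e+5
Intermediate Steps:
l(q) = -142 (l(q) = 1 - 143 = -142)
315891 - 1/l(L) = 315891 - 1/(-142) = 315891 - 1*(-1/142) = 315891 + 1/142 = 44856523/142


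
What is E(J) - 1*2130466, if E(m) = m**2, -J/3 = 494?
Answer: 65858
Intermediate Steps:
J = -1482 (J = -3*494 = -1482)
E(J) - 1*2130466 = (-1482)**2 - 1*2130466 = 2196324 - 2130466 = 65858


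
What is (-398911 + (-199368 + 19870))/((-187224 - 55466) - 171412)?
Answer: 14831/10618 ≈ 1.3968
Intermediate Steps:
(-398911 + (-199368 + 19870))/((-187224 - 55466) - 171412) = (-398911 - 179498)/(-242690 - 171412) = -578409/(-414102) = -578409*(-1/414102) = 14831/10618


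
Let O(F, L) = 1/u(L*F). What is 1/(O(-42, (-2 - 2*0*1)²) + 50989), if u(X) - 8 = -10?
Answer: 2/101977 ≈ 1.9612e-5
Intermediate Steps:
u(X) = -2 (u(X) = 8 - 10 = -2)
O(F, L) = -½ (O(F, L) = 1/(-2) = -½)
1/(O(-42, (-2 - 2*0*1)²) + 50989) = 1/(-½ + 50989) = 1/(101977/2) = 2/101977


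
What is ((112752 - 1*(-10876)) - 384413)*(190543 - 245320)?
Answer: 14285019945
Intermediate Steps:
((112752 - 1*(-10876)) - 384413)*(190543 - 245320) = ((112752 + 10876) - 384413)*(-54777) = (123628 - 384413)*(-54777) = -260785*(-54777) = 14285019945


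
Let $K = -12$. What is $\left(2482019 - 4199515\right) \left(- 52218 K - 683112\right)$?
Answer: $97031654016$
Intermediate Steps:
$\left(2482019 - 4199515\right) \left(- 52218 K - 683112\right) = \left(2482019 - 4199515\right) \left(\left(-52218\right) \left(-12\right) - 683112\right) = - 1717496 \left(626616 - 683112\right) = \left(-1717496\right) \left(-56496\right) = 97031654016$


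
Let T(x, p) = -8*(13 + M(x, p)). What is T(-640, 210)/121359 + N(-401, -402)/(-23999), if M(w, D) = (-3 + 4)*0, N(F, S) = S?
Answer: 46290422/2912494641 ≈ 0.015894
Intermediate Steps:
M(w, D) = 0 (M(w, D) = 1*0 = 0)
T(x, p) = -104 (T(x, p) = -8*(13 + 0) = -8*13 = -104)
T(-640, 210)/121359 + N(-401, -402)/(-23999) = -104/121359 - 402/(-23999) = -104*1/121359 - 402*(-1/23999) = -104/121359 + 402/23999 = 46290422/2912494641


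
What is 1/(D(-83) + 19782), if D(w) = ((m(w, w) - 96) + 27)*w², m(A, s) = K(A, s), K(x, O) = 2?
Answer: -1/441781 ≈ -2.2636e-6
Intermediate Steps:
m(A, s) = 2
D(w) = -67*w² (D(w) = ((2 - 96) + 27)*w² = (-94 + 27)*w² = -67*w²)
1/(D(-83) + 19782) = 1/(-67*(-83)² + 19782) = 1/(-67*6889 + 19782) = 1/(-461563 + 19782) = 1/(-441781) = -1/441781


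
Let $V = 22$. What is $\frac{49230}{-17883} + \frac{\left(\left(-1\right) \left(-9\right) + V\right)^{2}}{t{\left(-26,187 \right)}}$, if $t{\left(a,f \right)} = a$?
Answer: $- \frac{2051727}{51662} \approx -39.714$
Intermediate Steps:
$\frac{49230}{-17883} + \frac{\left(\left(-1\right) \left(-9\right) + V\right)^{2}}{t{\left(-26,187 \right)}} = \frac{49230}{-17883} + \frac{\left(\left(-1\right) \left(-9\right) + 22\right)^{2}}{-26} = 49230 \left(- \frac{1}{17883}\right) + \left(9 + 22\right)^{2} \left(- \frac{1}{26}\right) = - \frac{5470}{1987} + 31^{2} \left(- \frac{1}{26}\right) = - \frac{5470}{1987} + 961 \left(- \frac{1}{26}\right) = - \frac{5470}{1987} - \frac{961}{26} = - \frac{2051727}{51662}$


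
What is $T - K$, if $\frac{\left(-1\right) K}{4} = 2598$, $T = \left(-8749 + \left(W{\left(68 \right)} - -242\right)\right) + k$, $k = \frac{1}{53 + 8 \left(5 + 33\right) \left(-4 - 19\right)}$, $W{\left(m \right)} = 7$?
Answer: $\frac{13128587}{6939} \approx 1892.0$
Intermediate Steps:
$k = - \frac{1}{6939}$ ($k = \frac{1}{53 + 8 \cdot 38 \left(-23\right)} = \frac{1}{53 + 8 \left(-874\right)} = \frac{1}{53 - 6992} = \frac{1}{-6939} = - \frac{1}{6939} \approx -0.00014411$)
$T = - \frac{58981501}{6939}$ ($T = \left(-8749 + \left(7 - -242\right)\right) - \frac{1}{6939} = \left(-8749 + \left(7 + 242\right)\right) - \frac{1}{6939} = \left(-8749 + 249\right) - \frac{1}{6939} = -8500 - \frac{1}{6939} = - \frac{58981501}{6939} \approx -8500.0$)
$K = -10392$ ($K = \left(-4\right) 2598 = -10392$)
$T - K = - \frac{58981501}{6939} - -10392 = - \frac{58981501}{6939} + 10392 = \frac{13128587}{6939}$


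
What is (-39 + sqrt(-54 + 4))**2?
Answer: 1471 - 390*I*sqrt(2) ≈ 1471.0 - 551.54*I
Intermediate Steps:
(-39 + sqrt(-54 + 4))**2 = (-39 + sqrt(-50))**2 = (-39 + 5*I*sqrt(2))**2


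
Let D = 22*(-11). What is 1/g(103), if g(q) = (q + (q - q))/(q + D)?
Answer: -139/103 ≈ -1.3495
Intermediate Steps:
D = -242
g(q) = q/(-242 + q) (g(q) = (q + (q - q))/(q - 242) = (q + 0)/(-242 + q) = q/(-242 + q))
1/g(103) = 1/(103/(-242 + 103)) = 1/(103/(-139)) = 1/(103*(-1/139)) = 1/(-103/139) = -139/103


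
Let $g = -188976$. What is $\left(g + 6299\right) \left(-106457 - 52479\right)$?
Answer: $29033951672$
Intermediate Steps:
$\left(g + 6299\right) \left(-106457 - 52479\right) = \left(-188976 + 6299\right) \left(-106457 - 52479\right) = \left(-182677\right) \left(-158936\right) = 29033951672$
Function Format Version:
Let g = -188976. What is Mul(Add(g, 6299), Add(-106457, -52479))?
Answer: 29033951672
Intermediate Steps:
Mul(Add(g, 6299), Add(-106457, -52479)) = Mul(Add(-188976, 6299), Add(-106457, -52479)) = Mul(-182677, -158936) = 29033951672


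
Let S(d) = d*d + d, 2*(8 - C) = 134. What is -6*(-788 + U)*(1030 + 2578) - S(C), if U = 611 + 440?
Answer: -5696846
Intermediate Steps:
U = 1051
C = -59 (C = 8 - ½*134 = 8 - 67 = -59)
S(d) = d + d² (S(d) = d² + d = d + d²)
-6*(-788 + U)*(1030 + 2578) - S(C) = -6*(-788 + 1051)*(1030 + 2578) - (-59)*(1 - 59) = -1578*3608 - (-59)*(-58) = -6*948904 - 1*3422 = -5693424 - 3422 = -5696846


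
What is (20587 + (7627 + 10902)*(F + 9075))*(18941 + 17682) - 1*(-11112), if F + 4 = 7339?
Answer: 11136375943283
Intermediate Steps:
F = 7335 (F = -4 + 7339 = 7335)
(20587 + (7627 + 10902)*(F + 9075))*(18941 + 17682) - 1*(-11112) = (20587 + (7627 + 10902)*(7335 + 9075))*(18941 + 17682) - 1*(-11112) = (20587 + 18529*16410)*36623 + 11112 = (20587 + 304060890)*36623 + 11112 = 304081477*36623 + 11112 = 11136375932171 + 11112 = 11136375943283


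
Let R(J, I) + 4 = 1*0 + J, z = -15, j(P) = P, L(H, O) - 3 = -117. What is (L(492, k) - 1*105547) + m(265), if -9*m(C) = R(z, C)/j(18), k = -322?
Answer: -17117063/162 ≈ -1.0566e+5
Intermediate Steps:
L(H, O) = -114 (L(H, O) = 3 - 117 = -114)
R(J, I) = -4 + J (R(J, I) = -4 + (1*0 + J) = -4 + (0 + J) = -4 + J)
m(C) = 19/162 (m(C) = -(-4 - 15)/(9*18) = -(-19)/(9*18) = -1/9*(-19/18) = 19/162)
(L(492, k) - 1*105547) + m(265) = (-114 - 1*105547) + 19/162 = (-114 - 105547) + 19/162 = -105661 + 19/162 = -17117063/162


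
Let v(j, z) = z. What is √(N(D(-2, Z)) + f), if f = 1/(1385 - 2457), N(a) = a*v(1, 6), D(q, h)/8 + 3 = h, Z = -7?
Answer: I*√34475587/268 ≈ 21.909*I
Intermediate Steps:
D(q, h) = -24 + 8*h
N(a) = 6*a (N(a) = a*6 = 6*a)
f = -1/1072 (f = 1/(-1072) = -1/1072 ≈ -0.00093284)
√(N(D(-2, Z)) + f) = √(6*(-24 + 8*(-7)) - 1/1072) = √(6*(-24 - 56) - 1/1072) = √(6*(-80) - 1/1072) = √(-480 - 1/1072) = √(-514561/1072) = I*√34475587/268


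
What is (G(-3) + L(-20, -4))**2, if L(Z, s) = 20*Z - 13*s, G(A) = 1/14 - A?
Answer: 23319241/196 ≈ 1.1898e+5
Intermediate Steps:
G(A) = 1/14 - A
L(Z, s) = -13*s + 20*Z
(G(-3) + L(-20, -4))**2 = ((1/14 - 1*(-3)) + (-13*(-4) + 20*(-20)))**2 = ((1/14 + 3) + (52 - 400))**2 = (43/14 - 348)**2 = (-4829/14)**2 = 23319241/196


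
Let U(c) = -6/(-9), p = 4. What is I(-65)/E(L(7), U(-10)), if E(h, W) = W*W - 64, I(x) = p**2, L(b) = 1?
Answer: -36/143 ≈ -0.25175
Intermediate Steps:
U(c) = 2/3 (U(c) = -6*(-1/9) = 2/3)
I(x) = 16 (I(x) = 4**2 = 16)
E(h, W) = -64 + W**2 (E(h, W) = W**2 - 64 = -64 + W**2)
I(-65)/E(L(7), U(-10)) = 16/(-64 + (2/3)**2) = 16/(-64 + 4/9) = 16/(-572/9) = 16*(-9/572) = -36/143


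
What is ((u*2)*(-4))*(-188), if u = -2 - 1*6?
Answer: -12032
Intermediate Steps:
u = -8 (u = -2 - 6 = -8)
((u*2)*(-4))*(-188) = (-8*2*(-4))*(-188) = -16*(-4)*(-188) = 64*(-188) = -12032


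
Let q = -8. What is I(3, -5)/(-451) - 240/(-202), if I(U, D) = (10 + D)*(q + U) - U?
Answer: 56948/45551 ≈ 1.2502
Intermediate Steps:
I(U, D) = -U + (-8 + U)*(10 + D) (I(U, D) = (10 + D)*(-8 + U) - U = (-8 + U)*(10 + D) - U = -U + (-8 + U)*(10 + D))
I(3, -5)/(-451) - 240/(-202) = (-80 - 8*(-5) + 9*3 - 5*3)/(-451) - 240/(-202) = (-80 + 40 + 27 - 15)*(-1/451) - 240*(-1/202) = -28*(-1/451) + 120/101 = 28/451 + 120/101 = 56948/45551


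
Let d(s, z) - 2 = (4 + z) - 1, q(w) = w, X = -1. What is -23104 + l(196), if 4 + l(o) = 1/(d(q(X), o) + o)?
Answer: -9173875/397 ≈ -23108.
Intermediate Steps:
d(s, z) = 5 + z (d(s, z) = 2 + ((4 + z) - 1) = 2 + (3 + z) = 5 + z)
l(o) = -4 + 1/(5 + 2*o) (l(o) = -4 + 1/((5 + o) + o) = -4 + 1/(5 + 2*o))
-23104 + l(196) = -23104 + (-19 - 8*196)/(5 + 2*196) = -23104 + (-19 - 1568)/(5 + 392) = -23104 - 1587/397 = -9173875/397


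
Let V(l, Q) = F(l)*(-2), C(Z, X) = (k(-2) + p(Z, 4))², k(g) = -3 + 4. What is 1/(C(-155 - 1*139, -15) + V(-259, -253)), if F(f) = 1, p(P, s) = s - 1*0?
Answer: 1/23 ≈ 0.043478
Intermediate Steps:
k(g) = 1
p(P, s) = s (p(P, s) = s + 0 = s)
C(Z, X) = 25 (C(Z, X) = (1 + 4)² = 5² = 25)
V(l, Q) = -2 (V(l, Q) = 1*(-2) = -2)
1/(C(-155 - 1*139, -15) + V(-259, -253)) = 1/(25 - 2) = 1/23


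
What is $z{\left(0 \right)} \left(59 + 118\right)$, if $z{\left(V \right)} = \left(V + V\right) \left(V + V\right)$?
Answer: $0$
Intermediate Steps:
$z{\left(V \right)} = 4 V^{2}$ ($z{\left(V \right)} = 2 V 2 V = 4 V^{2}$)
$z{\left(0 \right)} \left(59 + 118\right) = 4 \cdot 0^{2} \left(59 + 118\right) = 4 \cdot 0 \cdot 177 = 0 \cdot 177 = 0$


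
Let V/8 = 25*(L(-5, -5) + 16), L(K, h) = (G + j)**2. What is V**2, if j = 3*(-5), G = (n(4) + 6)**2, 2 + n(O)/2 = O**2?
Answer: 67797431944360000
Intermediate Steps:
n(O) = -4 + 2*O**2
G = 1156 (G = ((-4 + 2*4**2) + 6)**2 = ((-4 + 2*16) + 6)**2 = ((-4 + 32) + 6)**2 = (28 + 6)**2 = 34**2 = 1156)
j = -15
L(K, h) = 1301881 (L(K, h) = (1156 - 15)**2 = 1141**2 = 1301881)
V = 260379400 (V = 8*(25*(1301881 + 16)) = 8*(25*1301897) = 8*32547425 = 260379400)
V**2 = 260379400**2 = 67797431944360000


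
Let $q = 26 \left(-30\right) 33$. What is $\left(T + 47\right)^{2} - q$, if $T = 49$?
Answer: $34956$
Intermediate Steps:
$q = -25740$ ($q = \left(-780\right) 33 = -25740$)
$\left(T + 47\right)^{2} - q = \left(49 + 47\right)^{2} - -25740 = 96^{2} + 25740 = 9216 + 25740 = 34956$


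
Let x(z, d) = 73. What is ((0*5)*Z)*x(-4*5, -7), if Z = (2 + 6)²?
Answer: 0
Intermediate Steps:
Z = 64 (Z = 8² = 64)
((0*5)*Z)*x(-4*5, -7) = ((0*5)*64)*73 = (0*64)*73 = 0*73 = 0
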